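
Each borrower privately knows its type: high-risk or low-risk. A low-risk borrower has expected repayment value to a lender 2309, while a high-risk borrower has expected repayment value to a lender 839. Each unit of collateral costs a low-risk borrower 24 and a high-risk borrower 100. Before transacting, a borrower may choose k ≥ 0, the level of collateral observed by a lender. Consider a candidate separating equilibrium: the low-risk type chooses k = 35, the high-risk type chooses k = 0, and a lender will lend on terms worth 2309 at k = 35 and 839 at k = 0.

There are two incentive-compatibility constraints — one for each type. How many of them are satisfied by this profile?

Low-risk type: signal → 2309 − 24 × 35 = 1469; deviate to 0 → 839. IC holds (1469 ≥ 839).
High-risk type: stay at 0 → 839; mimic → 2309 − 100 × 35 = -1191. IC holds (839 ≥ -1191).
2 of 2 constraints hold, so this is a separating equilibrium.

2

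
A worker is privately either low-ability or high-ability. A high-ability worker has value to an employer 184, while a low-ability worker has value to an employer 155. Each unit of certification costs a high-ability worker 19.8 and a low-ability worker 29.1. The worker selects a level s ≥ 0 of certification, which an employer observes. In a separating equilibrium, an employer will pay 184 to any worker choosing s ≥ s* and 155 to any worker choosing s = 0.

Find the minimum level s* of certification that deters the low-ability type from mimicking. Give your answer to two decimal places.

A low-ability worker choosing s = 0 receives 155.
Imitating at s* instead would pay 184 at cost 29.1·s*, netting 184 − 29.1·s*.
Indifference: 155 = 184 − 29.1·s*, so s* = (184 − 155) / 29.1 ≈ 1.00.
This is the low-ability type's binding incentive-compatibility constraint; any s ≥ 1.00 sustains separation on that side.

1.00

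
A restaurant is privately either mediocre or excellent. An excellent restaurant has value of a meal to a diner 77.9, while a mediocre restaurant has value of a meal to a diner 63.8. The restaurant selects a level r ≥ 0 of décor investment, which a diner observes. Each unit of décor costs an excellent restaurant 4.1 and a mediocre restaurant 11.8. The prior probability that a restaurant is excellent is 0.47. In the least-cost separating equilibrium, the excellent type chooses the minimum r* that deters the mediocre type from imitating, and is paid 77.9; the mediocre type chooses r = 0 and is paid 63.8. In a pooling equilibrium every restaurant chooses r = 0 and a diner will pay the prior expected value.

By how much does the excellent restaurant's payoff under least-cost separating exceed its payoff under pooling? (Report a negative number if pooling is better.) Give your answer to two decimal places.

Least-cost separating signal: r* solves 63.8 = 77.9 − 11.8·r*, so r* = (77.9 − 63.8)/11.8 ≈ 1.1949.
Excellent type's separating payoff: 77.9 − 4.1 × r* = 77.9 − 4.1 × (77.9 − 63.8)/11.8 = 77.9 − 57.81/11.8 ≈ 73.0008.
Pooling payoff: 0.47 × 77.9 + 0.53 × 63.8 = 70.427.
Difference: 73.0008 − 70.427 = 2.5738, i.e. 2.57 to two decimal places.
The excellent type prefers to separate.

2.57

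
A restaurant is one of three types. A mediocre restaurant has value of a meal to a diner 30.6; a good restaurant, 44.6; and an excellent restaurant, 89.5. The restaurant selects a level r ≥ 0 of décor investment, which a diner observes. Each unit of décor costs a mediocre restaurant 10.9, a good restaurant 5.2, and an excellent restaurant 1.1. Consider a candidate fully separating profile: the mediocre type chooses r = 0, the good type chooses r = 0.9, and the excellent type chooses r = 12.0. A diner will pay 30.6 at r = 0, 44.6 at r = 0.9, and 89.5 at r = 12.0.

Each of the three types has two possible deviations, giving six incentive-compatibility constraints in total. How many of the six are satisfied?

5

Good (own payoff 44.6 − 5.2×0.9 = 39.92): to r=0 gives 30.6 → no gain ✓; to r=12.0 gives 89.5 − 5.2×12.0 = 27.1 → no gain ✓.
Excellent (own payoff 89.5 − 1.1×12.0 = 76.3): to r=0 gives 30.6 → no gain ✓; to r=0.9 gives 44.6 − 1.1×0.9 = 43.61 → no gain ✓.
Mediocre (own payoff 30.6): to r=0.9 gives 44.6 − 10.9×0.9 = 34.79 → profitable ✗; to r=12.0 gives 89.5 − 10.9×12.0 = -41.3 → no gain ✓.
5 of the 6 constraints hold; not an equilibrium.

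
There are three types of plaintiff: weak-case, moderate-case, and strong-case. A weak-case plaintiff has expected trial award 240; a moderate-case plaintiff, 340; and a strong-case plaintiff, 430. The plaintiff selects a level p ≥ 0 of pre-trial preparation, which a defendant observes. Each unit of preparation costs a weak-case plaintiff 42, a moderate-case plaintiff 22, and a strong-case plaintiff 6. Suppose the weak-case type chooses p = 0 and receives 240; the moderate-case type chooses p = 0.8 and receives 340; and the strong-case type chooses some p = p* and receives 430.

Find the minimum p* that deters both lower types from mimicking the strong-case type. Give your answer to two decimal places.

Moderate-case type (on-path payoff 340 − 22×0.8 = 322.4) won't mimic when 322.4 ≥ 430 − 22·p*, i.e. p* ≥ 4.89.
Weak-case type (on-path payoff 240) won't mimic when 240 ≥ 430 − 42·p*, i.e. p* ≥ 4.52.
Both must hold, so p* = max(4.52, 4.89) = 4.89. The moderate-case type's constraint binds.

4.89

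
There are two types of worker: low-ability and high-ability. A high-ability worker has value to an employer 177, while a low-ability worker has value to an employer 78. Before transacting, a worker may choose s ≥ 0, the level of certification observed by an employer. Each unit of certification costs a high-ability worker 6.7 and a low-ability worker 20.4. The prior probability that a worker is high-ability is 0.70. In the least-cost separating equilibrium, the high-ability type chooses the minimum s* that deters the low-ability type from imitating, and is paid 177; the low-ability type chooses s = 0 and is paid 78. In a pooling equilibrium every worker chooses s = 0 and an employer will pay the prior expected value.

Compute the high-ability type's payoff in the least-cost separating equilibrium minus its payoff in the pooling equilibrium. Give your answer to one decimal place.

Least-cost separating signal: s* solves 78 = 177 − 20.4·s*, so s* = (177 − 78)/20.4 ≈ 4.8529.
High-ability type's separating payoff: 177 − 6.7 × s* = 177 − 6.7 × (177 − 78)/20.4 = 177 − 663.3/20.4 ≈ 144.485.
Pooling payoff: 0.70 × 177 + 0.30 × 78 = 147.3.
Difference: 144.485 − 147.3 = -2.815, i.e. -2.8 to one decimal place.
The high-ability type would prefer the pooling outcome.

-2.8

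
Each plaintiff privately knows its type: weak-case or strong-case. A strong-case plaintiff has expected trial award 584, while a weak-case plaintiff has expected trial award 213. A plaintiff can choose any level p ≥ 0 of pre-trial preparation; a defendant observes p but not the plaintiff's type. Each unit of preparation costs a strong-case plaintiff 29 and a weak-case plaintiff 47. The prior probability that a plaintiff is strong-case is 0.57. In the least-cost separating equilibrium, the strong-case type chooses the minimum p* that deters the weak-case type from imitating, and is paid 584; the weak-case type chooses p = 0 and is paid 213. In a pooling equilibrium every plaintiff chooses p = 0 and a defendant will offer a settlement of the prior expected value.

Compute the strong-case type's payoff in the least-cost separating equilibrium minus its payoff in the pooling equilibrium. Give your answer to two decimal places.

-69.38

Least-cost separating signal: p* solves 213 = 584 − 47·p*, so p* = (584 − 213)/47 ≈ 7.8936.
Strong-case type's separating payoff: 584 − 29 × p* = 584 − 29 × (584 − 213)/47 = 584 − 10759/47 ≈ 355.0851.
Pooling payoff: 0.57 × 584 + 0.43 × 213 = 424.47.
Difference: 355.0851 − 424.47 = -69.3849, i.e. -69.38 to two decimal places.
The strong-case type would prefer the pooling outcome.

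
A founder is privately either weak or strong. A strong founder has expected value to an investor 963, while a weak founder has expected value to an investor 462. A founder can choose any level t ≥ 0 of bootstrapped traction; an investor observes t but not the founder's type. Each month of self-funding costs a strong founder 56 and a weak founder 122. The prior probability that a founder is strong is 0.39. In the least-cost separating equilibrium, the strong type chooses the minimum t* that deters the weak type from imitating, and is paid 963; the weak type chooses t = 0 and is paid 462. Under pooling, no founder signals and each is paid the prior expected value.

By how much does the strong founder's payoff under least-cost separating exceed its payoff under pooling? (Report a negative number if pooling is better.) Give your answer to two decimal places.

75.64

Least-cost separating signal: t* solves 462 = 963 − 122·t*, so t* = (963 − 462)/122 ≈ 4.1066.
Strong type's separating payoff: 963 − 56 × t* = 963 − 56 × (963 − 462)/122 = 963 − 28056/122 ≈ 733.0328.
Pooling payoff: 0.39 × 963 + 0.61 × 462 = 657.39.
Difference: 733.0328 − 657.39 = 75.6428, i.e. 75.64 to two decimal places.
The strong type prefers to separate.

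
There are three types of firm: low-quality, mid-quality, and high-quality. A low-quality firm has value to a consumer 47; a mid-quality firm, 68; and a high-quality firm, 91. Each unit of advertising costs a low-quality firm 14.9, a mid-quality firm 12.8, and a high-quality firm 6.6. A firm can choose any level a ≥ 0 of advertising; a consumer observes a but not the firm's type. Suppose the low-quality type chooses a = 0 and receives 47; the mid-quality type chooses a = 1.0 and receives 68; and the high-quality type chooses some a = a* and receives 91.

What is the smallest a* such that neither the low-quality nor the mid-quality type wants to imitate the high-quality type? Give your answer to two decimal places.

2.95

Mid-quality type (on-path payoff 68 − 12.8×1.0 = 55.2) won't mimic when 55.2 ≥ 91 − 12.8·a*, i.e. a* ≥ 2.80.
Low-quality type (on-path payoff 47) won't mimic when 47 ≥ 91 − 14.9·a*, i.e. a* ≥ 2.95.
Both must hold, so a* = max(2.95, 2.80) = 2.95. The low-quality type's constraint binds.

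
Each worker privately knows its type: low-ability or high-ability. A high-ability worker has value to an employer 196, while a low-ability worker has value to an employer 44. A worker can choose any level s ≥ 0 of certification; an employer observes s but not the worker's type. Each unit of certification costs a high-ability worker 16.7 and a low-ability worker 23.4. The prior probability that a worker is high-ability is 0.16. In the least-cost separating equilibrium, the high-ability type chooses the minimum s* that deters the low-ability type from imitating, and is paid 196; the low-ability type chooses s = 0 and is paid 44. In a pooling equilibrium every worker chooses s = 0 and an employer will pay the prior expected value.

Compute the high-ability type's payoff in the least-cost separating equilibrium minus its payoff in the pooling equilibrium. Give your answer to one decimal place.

Least-cost separating signal: s* solves 44 = 196 − 23.4·s*, so s* = (196 − 44)/23.4 ≈ 6.4957.
High-ability type's separating payoff: 196 − 16.7 × s* = 196 − 16.7 × (196 − 44)/23.4 = 196 − 2538.4/23.4 ≈ 87.521.
Pooling payoff: 0.16 × 196 + 0.84 × 44 = 68.32.
Difference: 87.521 − 68.32 = 19.201, i.e. 19.2 to one decimal place.
The high-ability type prefers to separate.

19.2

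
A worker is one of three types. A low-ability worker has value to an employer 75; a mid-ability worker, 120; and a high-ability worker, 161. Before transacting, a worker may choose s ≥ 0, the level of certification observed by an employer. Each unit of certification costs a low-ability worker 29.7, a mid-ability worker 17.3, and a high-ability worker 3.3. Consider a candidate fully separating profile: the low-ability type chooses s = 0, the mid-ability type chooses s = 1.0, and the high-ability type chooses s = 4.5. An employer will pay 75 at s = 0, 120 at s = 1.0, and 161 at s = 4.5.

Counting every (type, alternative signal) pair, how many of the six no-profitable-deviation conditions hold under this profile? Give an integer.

Low-ability (own payoff 75): to s=1.0 gives 120 − 29.7×1.0 = 90.3 → profitable ✗; to s=4.5 gives 161 − 29.7×4.5 = 27.35 → no gain ✓.
Mid-ability (own payoff 120 − 17.3×1.0 = 102.7): to s=0 gives 75 → no gain ✓; to s=4.5 gives 161 − 17.3×4.5 = 83.15 → no gain ✓.
High-ability (own payoff 161 − 3.3×4.5 = 146.15): to s=0 gives 75 → no gain ✓; to s=1.0 gives 120 − 3.3×1.0 = 116.7 → no gain ✓.
5 of the 6 constraints hold; not an equilibrium.

5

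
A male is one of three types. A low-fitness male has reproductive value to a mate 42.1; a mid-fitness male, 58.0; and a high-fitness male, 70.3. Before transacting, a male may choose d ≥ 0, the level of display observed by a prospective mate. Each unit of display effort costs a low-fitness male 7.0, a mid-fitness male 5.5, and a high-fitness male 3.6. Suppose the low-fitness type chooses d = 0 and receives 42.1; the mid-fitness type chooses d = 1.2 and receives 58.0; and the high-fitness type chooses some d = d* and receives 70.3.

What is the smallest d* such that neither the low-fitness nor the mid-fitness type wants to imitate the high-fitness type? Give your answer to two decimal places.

Low-fitness type (on-path payoff 42.1) won't mimic when 42.1 ≥ 70.3 − 7.0·d*, i.e. d* ≥ 4.03.
Mid-fitness type (on-path payoff 58.0 − 5.5×1.2 = 51.4) won't mimic when 51.4 ≥ 70.3 − 5.5·d*, i.e. d* ≥ 3.44.
Both must hold, so d* = max(4.03, 3.44) = 4.03. The low-fitness type's constraint binds.

4.03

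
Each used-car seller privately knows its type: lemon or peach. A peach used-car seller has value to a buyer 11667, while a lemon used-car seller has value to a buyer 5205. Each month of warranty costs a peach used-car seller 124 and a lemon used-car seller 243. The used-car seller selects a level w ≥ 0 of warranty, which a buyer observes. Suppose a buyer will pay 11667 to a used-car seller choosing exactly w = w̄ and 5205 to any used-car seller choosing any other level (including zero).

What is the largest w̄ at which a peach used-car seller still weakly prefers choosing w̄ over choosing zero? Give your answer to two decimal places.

52.11

Choosing w̄ yields the peach type 11667 − 124·w̄; choosing zero yields 5205.
The peach type is indifferent at 11667 − 124·w̄ = 5205, i.e. w̄ = (11667 − 5205) / 124 ≈ 52.11.
For any w̄ above 52.11 the peach type would rather pool at zero, so separation collapses.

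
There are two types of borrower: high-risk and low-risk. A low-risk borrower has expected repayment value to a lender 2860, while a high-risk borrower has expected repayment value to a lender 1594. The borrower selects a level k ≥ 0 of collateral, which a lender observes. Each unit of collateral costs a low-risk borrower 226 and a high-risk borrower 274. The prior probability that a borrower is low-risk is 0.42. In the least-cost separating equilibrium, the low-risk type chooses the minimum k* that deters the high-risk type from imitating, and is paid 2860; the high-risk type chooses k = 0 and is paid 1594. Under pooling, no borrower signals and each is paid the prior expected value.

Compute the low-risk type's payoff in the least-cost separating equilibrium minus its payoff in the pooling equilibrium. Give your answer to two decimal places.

-309.94

Least-cost separating signal: k* solves 1594 = 2860 − 274·k*, so k* = (2860 − 1594)/274 ≈ 4.6204.
Low-risk type's separating payoff: 2860 − 226 × k* = 2860 − 226 × (2860 − 1594)/274 = 2860 − 286116/274 ≈ 1815.7810.
Pooling payoff: 0.42 × 2860 + 0.58 × 1594 = 2125.72.
Difference: 1815.7810 − 2125.72 = -309.939, i.e. -309.94 to two decimal places.
The low-risk type would prefer the pooling outcome.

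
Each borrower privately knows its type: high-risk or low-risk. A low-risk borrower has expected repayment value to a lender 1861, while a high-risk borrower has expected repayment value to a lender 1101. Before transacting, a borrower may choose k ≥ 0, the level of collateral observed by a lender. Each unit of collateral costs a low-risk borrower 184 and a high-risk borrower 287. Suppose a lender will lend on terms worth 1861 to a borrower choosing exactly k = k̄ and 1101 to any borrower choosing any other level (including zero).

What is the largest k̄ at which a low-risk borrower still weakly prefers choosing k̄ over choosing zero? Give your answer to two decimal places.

4.13

Choosing k̄ yields the low-risk type 1861 − 184·k̄; choosing zero yields 1101.
The low-risk type is indifferent at 1861 − 184·k̄ = 1101, i.e. k̄ = (1861 − 1101) / 184 ≈ 4.13.
For any k̄ above 4.13 the low-risk type would rather pool at zero, so separation collapses.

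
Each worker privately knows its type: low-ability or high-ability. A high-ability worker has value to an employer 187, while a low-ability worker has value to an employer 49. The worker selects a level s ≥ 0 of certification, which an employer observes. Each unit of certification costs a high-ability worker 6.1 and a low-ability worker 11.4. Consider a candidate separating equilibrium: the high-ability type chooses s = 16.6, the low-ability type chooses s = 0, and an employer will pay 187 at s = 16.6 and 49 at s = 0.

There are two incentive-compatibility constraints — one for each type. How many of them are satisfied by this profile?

High-ability type: signal → 187 − 6.1 × 16.6 = 85.74; deviate to 0 → 49. IC holds (85.74 ≥ 49).
Low-ability type: stay at 0 → 49; mimic → 187 − 11.4 × 16.6 = -2.24. IC holds (49 ≥ -2.24).
2 of 2 constraints hold, so this is a separating equilibrium.

2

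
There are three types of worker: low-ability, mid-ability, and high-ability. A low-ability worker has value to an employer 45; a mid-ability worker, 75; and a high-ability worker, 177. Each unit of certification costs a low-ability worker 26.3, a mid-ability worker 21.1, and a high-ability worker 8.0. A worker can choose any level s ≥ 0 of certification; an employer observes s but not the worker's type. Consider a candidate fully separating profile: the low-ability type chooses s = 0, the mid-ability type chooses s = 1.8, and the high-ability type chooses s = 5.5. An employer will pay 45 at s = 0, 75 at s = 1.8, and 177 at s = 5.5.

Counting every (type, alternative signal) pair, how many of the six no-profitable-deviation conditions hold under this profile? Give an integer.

High-ability (own payoff 177 − 8.0×5.5 = 133): to s=0 gives 45 → no gain ✓; to s=1.8 gives 75 − 8.0×1.8 = 60.6 → no gain ✓.
Mid-ability (own payoff 75 − 21.1×1.8 = 37.02): to s=0 gives 45 → profitable ✗; to s=5.5 gives 177 − 21.1×5.5 = 60.95 → profitable ✗.
Low-ability (own payoff 45): to s=1.8 gives 75 − 26.3×1.8 = 27.66 → no gain ✓; to s=5.5 gives 177 − 26.3×5.5 = 32.35 → no gain ✓.
4 of the 6 constraints hold; not an equilibrium.

4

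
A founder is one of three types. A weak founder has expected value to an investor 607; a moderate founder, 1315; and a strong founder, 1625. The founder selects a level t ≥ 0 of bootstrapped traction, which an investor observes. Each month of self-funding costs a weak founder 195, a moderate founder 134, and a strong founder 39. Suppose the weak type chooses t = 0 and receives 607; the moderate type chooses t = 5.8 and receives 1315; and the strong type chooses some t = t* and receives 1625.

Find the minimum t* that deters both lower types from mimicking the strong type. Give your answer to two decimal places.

Moderate type (on-path payoff 1315 − 134×5.8 = 537.8) won't mimic when 537.8 ≥ 1625 − 134·t*, i.e. t* ≥ 8.11.
Weak type (on-path payoff 607) won't mimic when 607 ≥ 1625 − 195·t*, i.e. t* ≥ 5.22.
Both must hold, so t* = max(5.22, 8.11) = 8.11. The moderate type's constraint binds.

8.11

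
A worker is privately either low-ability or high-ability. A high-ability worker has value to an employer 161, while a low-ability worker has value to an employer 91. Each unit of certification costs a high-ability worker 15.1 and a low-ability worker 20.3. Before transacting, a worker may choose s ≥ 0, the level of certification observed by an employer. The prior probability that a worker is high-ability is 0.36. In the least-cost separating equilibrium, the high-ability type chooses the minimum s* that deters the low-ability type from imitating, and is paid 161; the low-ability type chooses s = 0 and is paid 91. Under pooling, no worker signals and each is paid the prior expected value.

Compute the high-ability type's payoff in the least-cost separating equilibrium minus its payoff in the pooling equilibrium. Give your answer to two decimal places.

-7.27

Least-cost separating signal: s* solves 91 = 161 − 20.3·s*, so s* = (161 − 91)/20.3 ≈ 3.4483.
High-ability type's separating payoff: 161 − 15.1 × s* = 161 − 15.1 × (161 − 91)/20.3 = 161 − 1057/20.3 ≈ 108.9310.
Pooling payoff: 0.36 × 161 + 0.64 × 91 = 116.2.
Difference: 108.9310 − 116.2 = -7.269, i.e. -7.27 to two decimal places.
The high-ability type would prefer the pooling outcome.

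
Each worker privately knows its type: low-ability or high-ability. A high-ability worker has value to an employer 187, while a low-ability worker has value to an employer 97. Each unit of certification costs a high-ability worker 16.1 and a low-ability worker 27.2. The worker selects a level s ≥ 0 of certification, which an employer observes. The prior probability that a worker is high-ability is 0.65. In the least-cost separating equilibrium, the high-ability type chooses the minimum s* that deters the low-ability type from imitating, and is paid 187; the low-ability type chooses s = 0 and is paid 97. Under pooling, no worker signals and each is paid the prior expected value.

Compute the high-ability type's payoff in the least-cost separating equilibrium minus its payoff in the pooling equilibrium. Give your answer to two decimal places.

-21.77

Least-cost separating signal: s* solves 97 = 187 − 27.2·s*, so s* = (187 − 97)/27.2 ≈ 3.3088.
High-ability type's separating payoff: 187 − 16.1 × s* = 187 − 16.1 × (187 − 97)/27.2 = 187 − 1449/27.2 ≈ 133.7279.
Pooling payoff: 0.65 × 187 + 0.35 × 97 = 155.5.
Difference: 133.7279 − 155.5 = -21.7721, i.e. -21.77 to two decimal places.
The high-ability type would prefer the pooling outcome.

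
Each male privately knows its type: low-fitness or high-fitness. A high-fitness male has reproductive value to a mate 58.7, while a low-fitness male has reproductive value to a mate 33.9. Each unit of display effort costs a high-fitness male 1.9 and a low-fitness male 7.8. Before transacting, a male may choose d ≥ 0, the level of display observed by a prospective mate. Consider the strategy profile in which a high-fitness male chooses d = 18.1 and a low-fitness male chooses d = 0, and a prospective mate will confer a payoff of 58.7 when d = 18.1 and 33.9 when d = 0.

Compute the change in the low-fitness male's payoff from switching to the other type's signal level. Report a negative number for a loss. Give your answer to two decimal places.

-116.38

Playing d = 0 the low-fitness male receives 33.9.
Deviating to d = 18.1 brings payment 58.7 at cost 7.8 × 18.1 = 141.18, netting -82.48.
Gain from deviating: -82.48 − 33.9 = -116.38.
The gain is negative, so the low-fitness type's incentive-compatibility constraint is satisfied.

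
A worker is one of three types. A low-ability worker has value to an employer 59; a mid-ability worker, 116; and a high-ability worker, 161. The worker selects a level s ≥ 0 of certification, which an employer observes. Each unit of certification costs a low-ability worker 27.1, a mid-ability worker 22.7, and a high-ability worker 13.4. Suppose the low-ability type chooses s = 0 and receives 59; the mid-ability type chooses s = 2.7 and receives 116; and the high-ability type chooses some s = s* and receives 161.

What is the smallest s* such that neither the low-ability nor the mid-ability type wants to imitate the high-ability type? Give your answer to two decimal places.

Mid-ability type (on-path payoff 116 − 22.7×2.7 = 54.71) won't mimic when 54.71 ≥ 161 − 22.7·s*, i.e. s* ≥ 4.68.
Low-ability type (on-path payoff 59) won't mimic when 59 ≥ 161 − 27.1·s*, i.e. s* ≥ 3.76.
Both must hold, so s* = max(3.76, 4.68) = 4.68. The mid-ability type's constraint binds.

4.68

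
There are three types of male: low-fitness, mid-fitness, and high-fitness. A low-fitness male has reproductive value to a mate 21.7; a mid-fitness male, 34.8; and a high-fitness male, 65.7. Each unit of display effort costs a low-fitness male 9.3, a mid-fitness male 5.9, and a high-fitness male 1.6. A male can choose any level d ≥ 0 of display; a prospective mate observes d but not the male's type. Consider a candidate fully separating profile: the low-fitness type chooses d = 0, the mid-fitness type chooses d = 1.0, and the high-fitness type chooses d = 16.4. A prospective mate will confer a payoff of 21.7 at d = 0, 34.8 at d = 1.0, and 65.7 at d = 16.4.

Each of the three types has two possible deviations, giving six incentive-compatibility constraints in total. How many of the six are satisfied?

5

High-fitness (own payoff 65.7 − 1.6×16.4 = 39.46): to d=0 gives 21.7 → no gain ✓; to d=1.0 gives 34.8 − 1.6×1.0 = 33.2 → no gain ✓.
Low-fitness (own payoff 21.7): to d=1.0 gives 34.8 − 9.3×1.0 = 25.5 → profitable ✗; to d=16.4 gives 65.7 − 9.3×16.4 = -86.82 → no gain ✓.
Mid-fitness (own payoff 34.8 − 5.9×1.0 = 28.9): to d=0 gives 21.7 → no gain ✓; to d=16.4 gives 65.7 − 5.9×16.4 = -31.06 → no gain ✓.
5 of the 6 constraints hold; not an equilibrium.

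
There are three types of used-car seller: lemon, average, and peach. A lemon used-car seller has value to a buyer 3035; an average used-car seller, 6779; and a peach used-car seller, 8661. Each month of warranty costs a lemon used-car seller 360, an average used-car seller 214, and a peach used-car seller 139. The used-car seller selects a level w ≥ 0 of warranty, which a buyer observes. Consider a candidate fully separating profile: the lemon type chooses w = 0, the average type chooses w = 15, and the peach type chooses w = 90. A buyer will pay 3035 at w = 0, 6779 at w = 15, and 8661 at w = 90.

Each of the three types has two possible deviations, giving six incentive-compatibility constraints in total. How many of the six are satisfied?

Lemon (own payoff 3035): to w=15 gives 6779 − 360×15 = 1379 → no gain ✓; to w=90 gives 8661 − 360×90 = -23739 → no gain ✓.
Average (own payoff 6779 − 214×15 = 3569): to w=0 gives 3035 → no gain ✓; to w=90 gives 8661 − 214×90 = -10599 → no gain ✓.
Peach (own payoff 8661 − 139×90 = -3849): to w=0 gives 3035 → profitable ✗; to w=15 gives 6779 − 139×15 = 4694 → profitable ✗.
4 of the 6 constraints hold; not an equilibrium.

4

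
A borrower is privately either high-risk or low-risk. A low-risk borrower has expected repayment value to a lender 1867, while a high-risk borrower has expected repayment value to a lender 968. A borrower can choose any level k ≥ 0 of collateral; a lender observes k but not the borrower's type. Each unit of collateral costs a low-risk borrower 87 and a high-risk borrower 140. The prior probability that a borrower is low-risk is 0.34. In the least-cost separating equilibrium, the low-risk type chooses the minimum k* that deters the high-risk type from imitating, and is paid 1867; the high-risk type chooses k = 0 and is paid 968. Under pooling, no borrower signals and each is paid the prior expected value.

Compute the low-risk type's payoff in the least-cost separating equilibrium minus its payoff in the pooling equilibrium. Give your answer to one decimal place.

34.7

Least-cost separating signal: k* solves 968 = 1867 − 140·k*, so k* = (1867 − 968)/140 ≈ 6.4214.
Low-risk type's separating payoff: 1867 − 87 × k* = 1867 − 87 × (1867 − 968)/140 = 1867 − 78213/140 ≈ 1308.336.
Pooling payoff: 0.34 × 1867 + 0.66 × 968 = 1273.66.
Difference: 1308.336 − 1273.66 = 34.676, i.e. 34.7 to one decimal place.
The low-risk type prefers to separate.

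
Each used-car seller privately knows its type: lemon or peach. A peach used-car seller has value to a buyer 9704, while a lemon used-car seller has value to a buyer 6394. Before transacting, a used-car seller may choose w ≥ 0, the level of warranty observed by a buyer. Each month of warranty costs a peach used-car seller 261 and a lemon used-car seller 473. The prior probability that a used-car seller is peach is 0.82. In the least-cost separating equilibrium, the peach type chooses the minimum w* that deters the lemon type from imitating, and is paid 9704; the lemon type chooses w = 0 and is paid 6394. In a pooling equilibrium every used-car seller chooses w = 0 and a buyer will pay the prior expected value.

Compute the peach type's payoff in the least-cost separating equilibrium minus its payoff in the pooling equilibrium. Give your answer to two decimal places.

-1230.65

Least-cost separating signal: w* solves 6394 = 9704 − 473·w*, so w* = (9704 − 6394)/473 ≈ 6.9979.
Peach type's separating payoff: 9704 − 261 × w* = 9704 − 261 × (9704 − 6394)/473 = 9704 − 863910/473 ≈ 7877.5518.
Pooling payoff: 0.82 × 9704 + 0.18 × 6394 = 9108.2.
Difference: 7877.5518 − 9108.2 = -1230.6482, i.e. -1230.65 to two decimal places.
The peach type would prefer the pooling outcome.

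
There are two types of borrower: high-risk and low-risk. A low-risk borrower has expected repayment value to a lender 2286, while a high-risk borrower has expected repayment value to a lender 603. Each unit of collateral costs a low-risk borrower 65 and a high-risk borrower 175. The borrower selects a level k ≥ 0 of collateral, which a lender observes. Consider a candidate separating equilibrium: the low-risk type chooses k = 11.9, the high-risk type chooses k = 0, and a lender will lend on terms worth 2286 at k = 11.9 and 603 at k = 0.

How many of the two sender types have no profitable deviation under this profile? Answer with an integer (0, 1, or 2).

2

Low-risk type: signal → 2286 − 65 × 11.9 = 1512.5; deviate to 0 → 603. IC holds (1512.5 ≥ 603).
High-risk type: stay at 0 → 603; mimic → 2286 − 175 × 11.9 = 203.5. IC holds (603 ≥ 203.5).
2 of 2 constraints hold, so this is a separating equilibrium.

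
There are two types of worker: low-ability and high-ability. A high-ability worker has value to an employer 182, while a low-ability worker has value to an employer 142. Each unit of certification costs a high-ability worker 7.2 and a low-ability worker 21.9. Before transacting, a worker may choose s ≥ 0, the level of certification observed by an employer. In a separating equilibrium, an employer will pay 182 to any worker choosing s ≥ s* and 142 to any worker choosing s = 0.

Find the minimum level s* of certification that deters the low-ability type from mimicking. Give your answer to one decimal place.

1.8

A low-ability worker choosing s = 0 receives 142.
Imitating at s* instead would pay 182 at cost 21.9·s*, netting 182 − 21.9·s*.
Indifference: 142 = 182 − 21.9·s*, so s* = (182 − 142) / 21.9 ≈ 1.8.
At s* the low-ability type's incentive constraint just binds; the high-ability type strictly prefers s* since its per-unit cost is lower.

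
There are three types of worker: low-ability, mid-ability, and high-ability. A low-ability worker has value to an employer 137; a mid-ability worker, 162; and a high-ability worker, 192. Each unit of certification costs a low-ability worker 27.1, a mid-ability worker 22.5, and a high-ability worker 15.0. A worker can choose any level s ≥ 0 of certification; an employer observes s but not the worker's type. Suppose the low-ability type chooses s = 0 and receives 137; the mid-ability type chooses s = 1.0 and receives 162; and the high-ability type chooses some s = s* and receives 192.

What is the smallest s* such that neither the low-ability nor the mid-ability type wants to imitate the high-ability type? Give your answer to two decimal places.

Low-ability type (on-path payoff 137) won't mimic when 137 ≥ 192 − 27.1·s*, i.e. s* ≥ 2.03.
Mid-ability type (on-path payoff 162 − 22.5×1.0 = 139.5) won't mimic when 139.5 ≥ 192 − 22.5·s*, i.e. s* ≥ 2.33.
Both must hold, so s* = max(2.03, 2.33) = 2.33. The mid-ability type's constraint binds.

2.33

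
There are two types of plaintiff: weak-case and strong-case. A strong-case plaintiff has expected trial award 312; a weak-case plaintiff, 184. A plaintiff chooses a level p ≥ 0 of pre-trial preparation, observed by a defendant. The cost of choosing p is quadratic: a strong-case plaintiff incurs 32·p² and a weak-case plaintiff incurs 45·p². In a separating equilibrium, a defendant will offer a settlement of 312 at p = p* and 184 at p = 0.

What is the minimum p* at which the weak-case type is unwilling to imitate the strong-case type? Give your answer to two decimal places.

The weak-case type at p = 0 receives 184; imitating at p* yields 312 − 45·p*².
Indifference: 184 = 312 − 45·p*², so p*² = (312 − 184) / 45 ≈ 2.8444.
p* = √2.8444 ≈ 1.69.

1.69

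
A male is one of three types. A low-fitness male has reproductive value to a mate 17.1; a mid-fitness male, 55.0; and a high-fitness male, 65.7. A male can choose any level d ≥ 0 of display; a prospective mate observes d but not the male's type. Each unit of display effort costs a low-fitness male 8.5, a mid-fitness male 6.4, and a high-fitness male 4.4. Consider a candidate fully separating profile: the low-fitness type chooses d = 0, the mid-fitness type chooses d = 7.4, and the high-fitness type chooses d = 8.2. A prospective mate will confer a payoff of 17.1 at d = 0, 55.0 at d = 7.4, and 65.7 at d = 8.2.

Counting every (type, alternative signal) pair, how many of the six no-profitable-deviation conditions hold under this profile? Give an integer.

4

High-fitness (own payoff 65.7 − 4.4×8.2 = 29.62): to d=0 gives 17.1 → no gain ✓; to d=7.4 gives 55.0 − 4.4×7.4 = 22.44 → no gain ✓.
Mid-fitness (own payoff 55.0 − 6.4×7.4 = 7.64): to d=0 gives 17.1 → profitable ✗; to d=8.2 gives 65.7 − 6.4×8.2 = 13.22 → profitable ✗.
Low-fitness (own payoff 17.1): to d=7.4 gives 55.0 − 8.5×7.4 = -7.9 → no gain ✓; to d=8.2 gives 65.7 − 8.5×8.2 = -4 → no gain ✓.
4 of the 6 constraints hold; not an equilibrium.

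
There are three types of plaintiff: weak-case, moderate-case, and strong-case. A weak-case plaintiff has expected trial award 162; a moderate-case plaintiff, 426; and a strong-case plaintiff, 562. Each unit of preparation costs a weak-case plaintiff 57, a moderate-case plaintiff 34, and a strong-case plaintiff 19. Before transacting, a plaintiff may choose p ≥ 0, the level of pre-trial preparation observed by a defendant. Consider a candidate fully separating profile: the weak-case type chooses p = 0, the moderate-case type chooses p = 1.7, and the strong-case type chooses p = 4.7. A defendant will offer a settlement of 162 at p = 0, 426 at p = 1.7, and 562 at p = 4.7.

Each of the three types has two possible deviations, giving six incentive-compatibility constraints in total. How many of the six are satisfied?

3

Weak-case (own payoff 162): to p=1.7 gives 426 − 57×1.7 = 329.1 → profitable ✗; to p=4.7 gives 562 − 57×4.7 = 294.1 → profitable ✗.
Strong-case (own payoff 562 − 19×4.7 = 472.7): to p=0 gives 162 → no gain ✓; to p=1.7 gives 426 − 19×1.7 = 393.7 → no gain ✓.
Moderate-case (own payoff 426 − 34×1.7 = 368.2): to p=0 gives 162 → no gain ✓; to p=4.7 gives 562 − 34×4.7 = 402.2 → profitable ✗.
3 of the 6 constraints hold; not an equilibrium.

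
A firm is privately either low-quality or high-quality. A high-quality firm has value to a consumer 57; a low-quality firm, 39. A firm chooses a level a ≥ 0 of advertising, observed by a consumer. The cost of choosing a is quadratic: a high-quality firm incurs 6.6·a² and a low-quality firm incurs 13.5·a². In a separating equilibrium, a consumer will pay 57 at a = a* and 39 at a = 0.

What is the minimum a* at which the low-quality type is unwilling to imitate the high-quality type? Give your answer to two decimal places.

The low-quality type at a = 0 receives 39; imitating at a* yields 57 − 13.5·a*².
Indifference: 39 = 57 − 13.5·a*², so a*² = (57 − 39) / 13.5 ≈ 1.3333.
a* = √1.3333 ≈ 1.15.

1.15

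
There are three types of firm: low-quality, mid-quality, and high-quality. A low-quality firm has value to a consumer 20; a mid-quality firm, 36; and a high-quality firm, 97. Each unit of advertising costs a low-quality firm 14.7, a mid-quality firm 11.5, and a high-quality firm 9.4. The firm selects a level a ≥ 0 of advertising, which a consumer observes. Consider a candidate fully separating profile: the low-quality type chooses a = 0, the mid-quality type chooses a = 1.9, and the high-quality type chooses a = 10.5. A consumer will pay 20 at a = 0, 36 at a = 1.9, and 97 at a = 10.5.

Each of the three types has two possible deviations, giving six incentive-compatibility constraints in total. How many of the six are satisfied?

3

Mid-quality (own payoff 36 − 11.5×1.9 = 14.15): to a=0 gives 20 → profitable ✗; to a=10.5 gives 97 − 11.5×10.5 = -23.75 → no gain ✓.
Low-quality (own payoff 20): to a=1.9 gives 36 − 14.7×1.9 = 8.07 → no gain ✓; to a=10.5 gives 97 − 14.7×10.5 = -57.35 → no gain ✓.
High-quality (own payoff 97 − 9.4×10.5 = -1.7): to a=0 gives 20 → profitable ✗; to a=1.9 gives 36 − 9.4×1.9 = 18.14 → profitable ✗.
3 of the 6 constraints hold; not an equilibrium.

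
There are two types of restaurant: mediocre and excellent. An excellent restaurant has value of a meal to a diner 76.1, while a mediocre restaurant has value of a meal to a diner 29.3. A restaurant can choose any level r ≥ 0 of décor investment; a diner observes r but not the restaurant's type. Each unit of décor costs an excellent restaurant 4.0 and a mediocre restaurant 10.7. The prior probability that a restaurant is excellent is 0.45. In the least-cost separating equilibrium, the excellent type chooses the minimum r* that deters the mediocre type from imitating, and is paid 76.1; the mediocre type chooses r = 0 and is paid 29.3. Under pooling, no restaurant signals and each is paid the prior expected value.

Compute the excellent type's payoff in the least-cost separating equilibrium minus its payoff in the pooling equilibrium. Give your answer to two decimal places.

Least-cost separating signal: r* solves 29.3 = 76.1 − 10.7·r*, so r* = (76.1 − 29.3)/10.7 ≈ 4.3738.
Excellent type's separating payoff: 76.1 − 4.0 × r* = 76.1 − 4.0 × (76.1 − 29.3)/10.7 = 76.1 − 187.2/10.7 ≈ 58.6047.
Pooling payoff: 0.45 × 76.1 + 0.55 × 29.3 = 50.36.
Difference: 58.6047 − 50.36 = 8.2447, i.e. 8.24 to two decimal places.
The excellent type prefers to separate.

8.24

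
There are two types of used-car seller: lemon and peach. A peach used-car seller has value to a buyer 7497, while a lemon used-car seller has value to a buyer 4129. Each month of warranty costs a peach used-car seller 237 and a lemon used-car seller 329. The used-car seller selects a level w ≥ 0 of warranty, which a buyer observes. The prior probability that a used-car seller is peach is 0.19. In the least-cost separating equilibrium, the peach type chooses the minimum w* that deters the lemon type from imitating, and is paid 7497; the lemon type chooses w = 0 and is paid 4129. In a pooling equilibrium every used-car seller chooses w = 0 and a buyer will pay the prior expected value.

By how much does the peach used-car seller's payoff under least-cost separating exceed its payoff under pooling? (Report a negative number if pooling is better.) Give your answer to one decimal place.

Least-cost separating signal: w* solves 4129 = 7497 − 329·w*, so w* = (7497 − 4129)/329 ≈ 10.2371.
Peach type's separating payoff: 7497 − 237 × w* = 7497 − 237 × (7497 − 4129)/329 = 7497 − 798216/329 ≈ 5070.812.
Pooling payoff: 0.19 × 7497 + 0.81 × 4129 = 4768.92.
Difference: 5070.812 − 4768.92 = 301.892, i.e. 301.9 to one decimal place.
The peach type prefers to separate.

301.9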